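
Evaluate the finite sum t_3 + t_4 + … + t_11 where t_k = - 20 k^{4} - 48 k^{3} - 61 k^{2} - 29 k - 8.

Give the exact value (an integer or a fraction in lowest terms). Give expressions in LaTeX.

Σ = -1040256

r(k) = (20*k**4 + 128*k**3 + 325*k**2 + 375*k + 166)/(20*k**4 + 48*k**3 + 61*k**2 + 29*k + 8) after simplifying.
Gosper form: A/B · C(k+1)/C(k) with A=1, B=1, C=k**4 + 12*k**3/5 + 61*k**2/20 + 29*k/20 + 2/5.
Need (1)·f(k+1) − (1)·f(k) = k**4 + 12*k**3/5 + 61*k**2/20 + 29*k/20 + 2/5.
Degrees (0,0,4) ⇒ d ≤ 5.
Solving with deg f ≤ 5: f(k) = k*(4*k**4 + 2*k**3 + 3*k**2 - 4*k + 3)/20.
Then R = B(k−1)f/C = k*(4*k**4 + 2*k**3 + 3*k**2 - 4*k + 3)/(20*k**4 + 48*k**3 + 61*k**2 + 29*k + 8), so s_k = R(k)·t_k = k*(-4*k**4 - 2*k**3 - 3*k**2 + 4*k - 3).
Δs = -20*k**4 - 48*k**3 - 61*k**2 - 29*k - 8, as required.
Telescoping: Σ = s_(12) − s_(3) = -1041444 − (-1188) = -1040256.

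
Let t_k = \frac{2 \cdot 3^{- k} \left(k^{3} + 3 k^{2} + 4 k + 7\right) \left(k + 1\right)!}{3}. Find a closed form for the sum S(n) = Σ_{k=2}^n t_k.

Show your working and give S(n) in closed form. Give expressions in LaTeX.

S(n) = 2 \cdot 3^{- n - 1} \left(- 14 \cdot 3^{n} + n^{4} n! + 7 n^{3} n! + 16 n^{2} n! + 14 n n! + 4 n!\right)

Compute t_(k+1)/t_k: get (k**4 + 8*k**3 + 25*k**2 + 41*k + 30)/(3*(k**3 + 3*k**2 + 4*k + 7)).
A = k/3 + 2/3, B = 1, C = k**3 + 3*k**2 + 4*k + 7.
Set up (k/3 + 2/3)·f(k+1) − (1)·f(k) − (k**3 + 3*k**2 + 4*k + 7) = 0.
d = 2 from the (1,0,3) case.
Solve for f: f(k) = 3*(k**2 + 2*k - 1) (degree 2 ≤ 2).
So s_k = (B(k−1)f/C)·t_k = (3*(k**2 + 2*k - 1)/(k**3 + 3*k**2 + 4*k + 7))·t_k = 2*(k**2 + 2*k - 1)*factorial(k + 1)/3**k.
Δs = 2*(k**3 + 3*k**2 + 4*k + 7)*factorial(k + 1)/(3*3**k), as required.
Telescope: S(n) = s_(n+1) − s_(2) = 2*3**(-n - 1)*(n**2 + 4*n + 2)*factorial(n + 2) − (28/3) = 2*3**(-n - 1)*(-14*3**n + n**4*factorial(n) + 7*n**3*factorial(n) + 16*n**2*factorial(n) + 14*n*factorial(n) + 4*factorial(n)).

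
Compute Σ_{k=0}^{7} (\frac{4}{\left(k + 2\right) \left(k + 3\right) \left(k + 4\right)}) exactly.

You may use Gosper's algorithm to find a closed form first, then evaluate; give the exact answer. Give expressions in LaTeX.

Compute t_(k+1)/t_k: get (k + 2)/(k + 5).
A = k + 2, B = k + 5, C = 1.
Key eq: (k + 2)·f(k+1) = (k + 4)·f(k) + (1).
d = 2 from the (1,1,0) case.
Solving with deg f ≤ 2: f(k) = k*(k + 5)/12.
Certificate R = B(k−1)f/C = k*(k + 4)*(k + 5)/12 gives s_k = k*(k + 5)/(3*(k + 2)*(k + 3)).
Verify: 4/(k**3 + 9*k**2 + 26*k + 24) matches t_k.
Telescoping: Σ = s_(8) − s_(0) = 52/165 − (0) = 52/165.

Σ = 52/165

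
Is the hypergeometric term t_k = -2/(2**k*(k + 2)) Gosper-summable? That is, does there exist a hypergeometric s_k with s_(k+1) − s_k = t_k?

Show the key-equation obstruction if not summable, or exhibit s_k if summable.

r(k) = (k + 2)/(2*(k + 3)) after simplifying.
Normal form (A,B,C) = (k/2 + 1, k + 3, 1).
f must satisfy (k/2 + 1)·f(k+1) − (k + 2)·f(k) = 1.
d = -1 from the (1,1,0) case.
d = -1 < 0 ⇒ no nonzero polynomial f; not summable.

No; the degree bound rules out any f.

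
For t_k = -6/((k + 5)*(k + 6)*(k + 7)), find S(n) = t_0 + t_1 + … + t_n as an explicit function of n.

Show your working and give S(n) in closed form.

Compute t_(k+1)/t_k: get (k + 5)/(k + 8).
Normal form (A,B,C) = (k + 5, k + 8, 1).
Solve (k + 5)·f(k+1) − (k + 7)·f(k) = 1.
d = 2 from the (1,1,0) case.
Match coefficients ⇒ f(k) = k*(k + 11)/60.
Get s_k = R·t_k = k*(-k - 11)/(10*(k + 5)*(k + 6)) with R(k) = B(k−1)f(k)/C(k) = k*(k + 7)*(k + 11)/60.
Check: Δs_k = -6/(k**3 + 18*k**2 + 107*k + 210). ✓
Telescope: S(n) = s_(n+1) − s_(0) = (-n**2 - 13*n - 12)/(10*(n**2 + 13*n + 42)) − (0) = (-n**2 - 13*n - 12)/(10*(n**2 + 13*n + 42)).

S(n) = (-n**2 - 13*n - 12)/(10*(n**2 + 13*n + 42))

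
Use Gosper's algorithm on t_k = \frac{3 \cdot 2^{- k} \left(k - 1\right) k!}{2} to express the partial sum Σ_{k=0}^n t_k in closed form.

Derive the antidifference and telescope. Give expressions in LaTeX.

S(n) = -3 + \frac{3 \cdot 2^{- n} \left(n + 1\right)!}{2}

The ratio is k*(k + 1)/(2*(k - 1)).
Factor: A=k/2 + 1/2; B=1; C=k - 1.
Solve (k/2 + 1/2)·f(k+1) − (1)·f(k) = k - 1.
deg f ≤ 0 (via 1,0,1).
Coefficient equations give f(k) = 2.
R(k) = B(k−1)·f(k)/C(k) = 2/(k - 1); s_k = R·t_k = 3*factorial(k)/2**k.
s_(k+1) − s_k = 3*(k - 1)*factorial(k)/(2*2**k) = t_k.
s_(n+1) = 3*2**(-n - 1)*factorial(n + 1) and s_(0) = 3, so S(n) = -3 + 3*factorial(n + 1)/(2*2**n).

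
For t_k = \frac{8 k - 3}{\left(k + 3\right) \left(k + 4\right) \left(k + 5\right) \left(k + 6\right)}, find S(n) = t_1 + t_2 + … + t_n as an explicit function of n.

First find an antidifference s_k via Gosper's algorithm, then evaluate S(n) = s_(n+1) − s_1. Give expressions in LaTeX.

Step 1: r(k) = (k + 3)*(8*k + 5)/((k + 7)*(8*k - 3)).
A = k + 3, B = k + 7, C = k - 3/8.
f must satisfy (k + 3)·f(k+1) − (k + 6)·f(k) = k - 3/8.
Degrees (1,1,1) ⇒ d ≤ 3.
A polynomial solution: f(k) = k*(k**2 + 12*k - 33)/160.
Certificate R = B(k−1)f/C = k*(k + 6)*(k**2 + 12*k - 33)/(20*(8*k - 3)) gives s_k = k*(k**2 + 12*k - 33)/(20*(k + 3)*(k + 4)*(k + 5)).
Verify: (8*k - 3)/(k**4 + 18*k**3 + 119*k**2 + 342*k + 360) matches t_k.
Σ_(k=1)^n t_k = s_(n+1) − s_(1) = ((n**3 + 15*n**2 - 6*n - 20)/(20*(n**3 + 15*n**2 + 74*n + 120))) − (-1/120), i.e. n*(7*n**2 + 105*n + 38)/(120*(n**3 + 15*n**2 + 74*n + 120)).

S(n) = \frac{n \left(7 n^{2} + 105 n + 38\right)}{120 \left(n^{3} + 15 n^{2} + 74 n + 120\right)}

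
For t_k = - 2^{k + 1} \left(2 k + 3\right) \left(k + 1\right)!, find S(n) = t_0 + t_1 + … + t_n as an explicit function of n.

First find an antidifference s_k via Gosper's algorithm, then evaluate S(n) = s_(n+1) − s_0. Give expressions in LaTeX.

Compute t_(k+1)/t_k: get 2*(k + 2)*(2*k + 5)/(2*k + 3).
Normal form (A,B,C) = (2*k + 4, 1, k + 3/2).
f must satisfy (2*k + 4)·f(k+1) − (1)·f(k) = k + 3/2.
From deg A=1, deg B=0, deg C=1: d=0.
Solving with deg f ≤ 0: f(k) = 1/2.
Certificate R = B(k−1)f/C = 1/(2*k + 3) gives s_k = -2**(k + 1)*factorial(k + 1).
Check: Δs_k = -2**(k + 1)*(2*k + 3)*factorial(k + 1). ✓
Telescope: S(n) = s_(n+1) − s_(0) = -2**(n + 2)*factorial(n + 2) − (-2) = -4*2**n*factorial(n + 2) + 2.

S(n) = - 4 \cdot 2^{n} \left(n + 2\right)! + 2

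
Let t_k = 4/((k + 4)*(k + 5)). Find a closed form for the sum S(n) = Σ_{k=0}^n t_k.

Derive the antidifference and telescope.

The ratio is (k + 4)/(k + 6).
Take A(k)=k + 4, B(k)=k + 6, C(k)=1.
Set up (k + 4)·f(k+1) − (k + 5)·f(k) − (1) = 0.
deg f ≤ 1 (via 1,1,0).
Coefficient equations give f(k) = k/4.
So s_k = (B(k−1)f/C)·t_k = (k*(k + 5)/4)·t_k = k/(k + 4).
s_(k+1) − s_k = 4/(k**2 + 9*k + 20) = t_k.
Telescope: S(n) = s_(n+1) − s_(0) = (n + 1)/(n + 5) − (0) = (n + 1)/(n + 5).

S(n) = (n + 1)/(n + 5)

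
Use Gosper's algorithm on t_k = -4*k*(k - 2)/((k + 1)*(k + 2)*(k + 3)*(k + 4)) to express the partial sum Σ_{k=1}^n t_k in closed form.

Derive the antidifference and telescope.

Step 1: r(k) = (k - 1)*(k + 1)**2/(k*(k - 2)*(k + 5)).
A = k + 1, B = k + 5, C = k**2 - 2*k.
Key eq: (k + 1)·f(k+1) = (k + 4)·f(k) + (k**2 - 2*k).
d = 3 from the (1,1,2) case.
Coefficient equations give f(k) = k*(k - 5)*(k - 1)/12.
R(k) = B(k−1)·f(k)/C(k) = (k - 5)*(k - 1)*(k + 4)/(12*(k - 2)); s_k = R·t_k = -k*(k**2 - 6*k + 5)/(3*(k + 1)*(k + 2)*(k + 3)).
Verify: 4*k*(2 - k)/(k**4 + 10*k**3 + 35*k**2 + 50*k + 24) matches t_k.
Σ_(k=1)^n t_k = s_(n+1) − s_(1) = (n*(-n**2 + 3*n + 4)/(3*(n**3 + 9*n**2 + 26*n + 24))) − (0), i.e. n*(-n**2 + 3*n + 4)/(3*(n**3 + 9*n**2 + 26*n + 24)).

S(n) = n*(-n**2 + 3*n + 4)/(3*(n**3 + 9*n**2 + 26*n + 24))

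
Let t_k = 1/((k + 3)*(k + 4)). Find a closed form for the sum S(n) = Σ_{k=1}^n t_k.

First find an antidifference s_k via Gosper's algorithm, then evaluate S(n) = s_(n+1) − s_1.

S(n) = n/(4*(n + 4))

Ratio r(k) = (k + 3)/(k + 5).
A = k + 3, B = k + 5, C = 1.
Solve (k + 3)·f(k+1) − (k + 4)·f(k) = 1.
deg f ≤ 1 (via 1,1,0).
A polynomial solution: f(k) = k/3.
Then R = B(k−1)f/C = k*(k + 4)/3, so s_k = R(k)·t_k = k/(3*(k + 3)).
Check: Δs_k = 1/(k**2 + 7*k + 12). ✓
Evaluate: s_(n+1) = (n + 1)/(3*(n + 4)); subtract s_(1) = 1/12 ⇒ S(n) = n/(4*(n + 4)).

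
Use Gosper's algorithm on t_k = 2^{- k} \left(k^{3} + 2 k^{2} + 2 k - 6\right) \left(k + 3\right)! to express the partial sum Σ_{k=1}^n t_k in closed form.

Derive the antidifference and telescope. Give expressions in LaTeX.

Step 1: r(k) = (k**4 + 9*k**3 + 29*k**2 + 35*k - 4)/(2*(k**3 + 2*k**2 + 2*k - 6)).
Take A(k)=k/2 + 2, B(k)=1, C(k)=k**3 + 2*k**2 + 2*k - 6.
Solve (k/2 + 2)·f(k+1) − (1)·f(k) = k**3 + 2*k**2 + 2*k - 6.
deg f ≤ 2 (via 1,0,3).
Solve for f: f(k) = 2*(k**2 - 2*k - 1) (degree 2 ≤ 2).
Certificate R = B(k−1)f/C = 2*(k**2 - 2*k - 1)/(k**3 + 2*k**2 + 2*k - 6) gives s_k = 2**(1 - k)*(k**2 - 2*k - 1)*factorial(k + 3).
Check: Δs_k = (k**3 + 2*k**2 + 2*k - 6)*factorial(k + 3)/2**k. ✓
Evaluate: s_(n+1) = (n**2 - 2)*factorial(n + 4)/2**n; subtract s_(1) = -48 ⇒ S(n) = 48 + n**2*factorial(n + 4)/2**n - 2*factorial(n + 4)/2**n.

S(n) = 48 + 2^{- n} n^{2} \left(n + 4\right)! - 2 \cdot 2^{- n} \left(n + 4\right)!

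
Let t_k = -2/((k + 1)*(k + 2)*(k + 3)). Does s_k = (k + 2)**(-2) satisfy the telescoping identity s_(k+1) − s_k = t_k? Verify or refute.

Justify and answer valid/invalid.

Invalid: residual (3*k + 7)/(k**5 + 11*k**4 + 47*k**3 + 97*k**2 + 96*k + 36) ≠ 0.

s_(k+1) = (k + 3)**(-2)
s_(k+1) − s_k = (k + 3)**(-2) - 1/(k + 2)**2
(s_(k+1) − s_k) − t_k = (3*k + 7)/(k**5 + 11*k**4 + 47*k**3 + 97*k**2 + 96*k + 36)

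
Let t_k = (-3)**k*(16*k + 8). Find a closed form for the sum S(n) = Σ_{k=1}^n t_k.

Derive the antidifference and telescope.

The ratio is 3*(-2*k - 3)/(2*k + 1).
Normal form (A,B,C) = (-3, 1, k + 1/2).
Need (-3)·f(k+1) − (1)·f(k) = k + 1/2.
d = 1 from the (0,0,1) case.
Solve for f: f(k) = -(4*k - 1)/16 (degree 1 ≤ 1).
Then R = B(k−1)f/C = -(4*k - 1)/(8*(2*k + 1)), so s_k = R(k)·t_k = (-3)**k*(1 - 4*k).
Verify: (-3)**k*(16*k + 8) matches t_k.
s_(n+1) = 3*(-3)**n*(4*n + 3) and s_(1) = 9, so S(n) = 12*(-3)**n*n + 9*(-3)**n - 9.

S(n) = 12*(-3)**n*n + 9*(-3)**n - 9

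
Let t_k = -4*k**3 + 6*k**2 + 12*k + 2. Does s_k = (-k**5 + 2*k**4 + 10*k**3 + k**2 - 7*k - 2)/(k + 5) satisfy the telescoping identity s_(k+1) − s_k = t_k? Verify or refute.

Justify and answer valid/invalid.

Invalid: residual 3*(3*k**4 + 18*k**3 - 40*k**2 - 65*k - 11)/(k**2 + 11*k + 30) ≠ 0.

s_(k+1) = (-k**5 - 3*k**4 + 8*k**3 + 33*k**2 + 28*k + 3)/(k + 6)
s_(k+1) − s_k = (-4*k**5 - 29*k**4 + 12*k**3 + 194*k**2 + 187*k + 27)/(k**2 + 11*k + 30)
(s_(k+1) − s_k) − t_k = 3*(3*k**4 + 18*k**3 - 40*k**2 - 65*k - 11)/(k**2 + 11*k + 30)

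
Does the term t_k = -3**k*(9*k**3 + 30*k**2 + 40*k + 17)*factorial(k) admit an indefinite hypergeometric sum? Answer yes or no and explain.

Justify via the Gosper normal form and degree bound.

Step 1: r(k) = 3*(9*k**4 + 66*k**3 + 184*k**2 + 223*k + 96)/(9*k**3 + 30*k**2 + 40*k + 17).
Gosper form: A/B · C(k+1)/C(k) with A=3*k + 3, B=1, C=k**3 + 10*k**2/3 + 40*k/9 + 17/9.
Need (3*k + 3)·f(k+1) − (1)·f(k) = k**3 + 10*k**2/3 + 40*k/9 + 17/9.
d = 2 from the (1,0,3) case.
Coefficient equations give f(k) = (3*k**2 + 2*k + 1)/9.
Then R = B(k−1)f/C = (3*k**2 + 2*k + 1)/(9*k**3 + 30*k**2 + 40*k + 17), so s_k = R(k)·t_k = -3**k*(3*k**2 + 2*k + 1)*factorial(k).
s_(k+1) − s_k = -3**k*(9*k**3 + 30*k**2 + 40*k + 17)*factorial(k) = t_k.

Yes. s_k = -3**k*(3*k**2 + 2*k + 1)*factorial(k).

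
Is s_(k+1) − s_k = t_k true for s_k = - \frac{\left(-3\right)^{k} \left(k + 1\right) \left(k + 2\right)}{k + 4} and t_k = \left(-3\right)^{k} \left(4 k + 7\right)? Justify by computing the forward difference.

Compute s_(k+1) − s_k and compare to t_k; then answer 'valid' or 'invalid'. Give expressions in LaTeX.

Invalid: residual \frac{\left(-3\right)^{k} \left(- 8 k^{2} - 48 k - 58\right)}{k^{2} + 9 k + 20} ≠ 0.

s_(k+1) = 3*(-3)**k*(k + 2)*(k + 3)/(k + 5)
s_(k+1) − s_k = (-3)**k*(4*k**3 + 35*k**2 + 95*k + 82)/(k**2 + 9*k + 20)
(s_(k+1) − s_k) − t_k = (-3)**k*(-8*k**2 - 48*k - 58)/(k**2 + 9*k + 20)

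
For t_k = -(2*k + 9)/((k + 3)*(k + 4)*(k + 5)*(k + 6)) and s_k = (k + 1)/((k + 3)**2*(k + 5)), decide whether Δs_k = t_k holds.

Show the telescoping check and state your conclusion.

s_(k+1) = (k + 2)/((k + 4)**2*(k + 6))
s_(k+1) − s_k = -(k + 1)/((k + 3)**2*(k + 5)) + (k + 2)/((k + 4)**2*(k + 6))
(s_(k+1) − s_k) − t_k = 2*(3*k**2 + 25*k + 51)/(k**6 + 25*k**5 + 257*k**4 + 1391*k**3 + 4182*k**2 + 6624*k + 4320)

Invalid: residual 2*(3*k**2 + 25*k + 51)/(k**6 + 25*k**5 + 257*k**4 + 1391*k**3 + 4182*k**2 + 6624*k + 4320) ≠ 0.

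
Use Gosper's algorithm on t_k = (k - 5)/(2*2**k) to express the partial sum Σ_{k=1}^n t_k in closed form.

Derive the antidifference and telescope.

Ratio r(k) = (k - 4)/(2*(k - 5)).
Normal form (A,B,C) = (1/2, 1, k - 5).
f must satisfy (1/2)·f(k+1) − (1)·f(k) = k - 5.
From deg A=0, deg B=0, deg C=1: d=1.
A polynomial solution: f(k) = -2*(k - 4).
R(k) = B(k−1)·f(k)/C(k) = -2*(k - 4)/(k - 5); s_k = R·t_k = (4 - k)/2**k.
s_(k+1) − s_k = (k - 5)/(2*2**k) = t_k.
Σ_(k=1)^n t_k = s_(n+1) − s_(1) = (2**(-n - 1)*(3 - n)) − (3/2), i.e. 2**(-n - 1)*(-3*2**n - n + 3).

S(n) = 2**(-n - 1)*(-3*2**n - n + 3)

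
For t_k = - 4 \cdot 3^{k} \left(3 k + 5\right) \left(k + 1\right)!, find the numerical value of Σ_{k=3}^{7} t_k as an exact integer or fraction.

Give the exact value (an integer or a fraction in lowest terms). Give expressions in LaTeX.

Σ = -9523420128

t_(k+1)/t_k = 3*(k + 2)*(3*k + 8)/(3*k + 5).
A = 3*k + 6, B = 1, C = k + 5/3.
f must satisfy (3*k + 6)·f(k+1) − (1)·f(k) = k + 5/3.
Degrees (1,0,1) ⇒ d ≤ 0.
A polynomial solution: f(k) = 1/3.
R(k) = B(k−1)·f(k)/C(k) = 1/(3*k + 5); s_k = R·t_k = -4*3**k*factorial(k + 1).
Verify: -4*3**k*(3*k + 5)*factorial(k + 1) matches t_k.
Sum = s_(8) − s_(3); s_(8) = -9523422720, s_(3) = -2592 ⇒ -9523420128.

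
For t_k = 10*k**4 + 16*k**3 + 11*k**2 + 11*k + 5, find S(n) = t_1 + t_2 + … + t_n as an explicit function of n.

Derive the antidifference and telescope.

Ratio r(k) = (10*k**4 + 56*k**3 + 119*k**2 + 121*k + 53)/(10*k**4 + 16*k**3 + 11*k**2 + 11*k + 5).
Gosper form: A/B · C(k+1)/C(k) with A=1, B=1, C=k**4 + 8*k**3/5 + 11*k**2/10 + 11*k/10 + 1/2.
Need (1)·f(k+1) − (1)·f(k) = k**4 + 8*k**3/5 + 11*k**2/10 + 11*k/10 + 1/2.
deg f ≤ 5 (via 0,0,4).
Solving with deg f ≤ 5: f(k) = k*(2*k**4 - k**3 - k**2 + 4*k + 1)/10.
Certificate R = B(k−1)f/C = k*(2*k**4 - k**3 - k**2 + 4*k + 1)/(10*k**4 + 16*k**3 + 11*k**2 + 11*k + 5) gives s_k = k*(2*k**4 - k**3 - k**2 + 4*k + 1).
Verify: 10*k**4 + 16*k**3 + 11*k**2 + 11*k + 5 matches t_k.
Evaluate: s_(n+1) = 2*n**5 + 9*n**4 + 15*n**3 + 15*n**2 + 12*n + 5; subtract s_(1) = 5 ⇒ S(n) = n*(2*n**4 + 9*n**3 + 15*n**2 + 15*n + 12).

S(n) = n*(2*n**4 + 9*n**3 + 15*n**2 + 15*n + 12)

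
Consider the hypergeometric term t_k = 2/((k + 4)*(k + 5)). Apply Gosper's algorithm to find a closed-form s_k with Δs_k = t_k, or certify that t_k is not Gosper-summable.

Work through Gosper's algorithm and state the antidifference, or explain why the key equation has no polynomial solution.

s_k = k/(2*(k + 4))

Step 1: r(k) = (k + 4)/(k + 6).
So A=k + 4 and B=k + 6, with C=1.
f must satisfy (k + 4)·f(k+1) − (k + 5)·f(k) = 1.
d = 1 from the (1,1,0) case.
Coefficient equations give f(k) = k/4.
Then R = B(k−1)f/C = k*(k + 5)/4, so s_k = R(k)·t_k = k/(2*(k + 4)).
Verify: 2/(k**2 + 9*k + 20) matches t_k.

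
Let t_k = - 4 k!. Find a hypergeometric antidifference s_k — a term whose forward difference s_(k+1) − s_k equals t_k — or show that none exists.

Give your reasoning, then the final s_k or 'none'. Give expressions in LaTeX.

Ratio r(k) = k + 1.
Normal form (A,B,C) = (k + 1, 1, 1).
Key eq: (k + 1)·f(k+1) = (1)·f(k) + (1).
Degrees (1,0,0) ⇒ d ≤ -1.
Negative degree bound (-1): no f exists, t_k not Gosper-summable.

not Gosper-summable; s_k does not exist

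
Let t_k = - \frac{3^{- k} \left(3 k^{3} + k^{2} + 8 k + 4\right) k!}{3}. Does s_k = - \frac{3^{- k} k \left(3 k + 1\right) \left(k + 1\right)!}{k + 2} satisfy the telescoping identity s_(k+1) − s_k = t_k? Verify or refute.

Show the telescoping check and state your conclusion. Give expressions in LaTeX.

s_(k+1) = -(k + 1)*(3*k + 4)*factorial(k + 2)/(3*3**k*(k + 3))
s_(k+1) − s_k = -(3*k**4 + 10*k**3 + 14*k**2 + 35*k + 16)*factorial(k + 1)/(3*3**k*(k + 2)*(k + 3))
(s_(k+1) − s_k) − t_k = (3*k**4 + 7*k**3 + k**2 + 17*k + 8)*factorial(k)/(3*3**k*(k + 2)*(k + 3))

Invalid: residual \frac{3^{- k} \left(3 k^{4} + 7 k^{3} + k^{2} + 17 k + 8\right) k!}{3 \left(k + 2\right) \left(k + 3\right)} ≠ 0.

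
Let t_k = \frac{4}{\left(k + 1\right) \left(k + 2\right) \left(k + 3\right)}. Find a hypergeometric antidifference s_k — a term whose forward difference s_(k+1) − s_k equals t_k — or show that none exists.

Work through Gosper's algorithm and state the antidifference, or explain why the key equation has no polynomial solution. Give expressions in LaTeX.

s_k = \frac{k \left(k + 3\right)}{\left(k + 1\right) \left(k + 2\right)}

Ratio r(k) = (k + 1)/(k + 4).
Normal form (A,B,C) = (k + 1, k + 4, 1).
f must satisfy (k + 1)·f(k+1) − (k + 3)·f(k) = 1.
Degrees (1,1,0) ⇒ d ≤ 2.
Coefficient equations give f(k) = k*(k + 3)/4.
So s_k = (B(k−1)f/C)·t_k = (k*(k + 3)**2/4)·t_k = k*(k + 3)/((k + 1)*(k + 2)).
s_(k+1) − s_k = 4/(k**3 + 6*k**2 + 11*k + 6) = t_k.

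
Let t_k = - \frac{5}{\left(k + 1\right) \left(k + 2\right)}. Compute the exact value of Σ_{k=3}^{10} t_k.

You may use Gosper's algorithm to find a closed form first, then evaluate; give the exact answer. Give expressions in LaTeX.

Σ = -5/6

Ratio r(k) = (k + 1)/(k + 3).
Take A(k)=k + 1, B(k)=k + 3, C(k)=1.
f must satisfy (k + 1)·f(k+1) − (k + 2)·f(k) = 1.
d = 1 from the (1,1,0) case.
Coefficient equations give f(k) = k.
Certificate R = B(k−1)f/C = k*(k + 2) gives s_k = -5*k/(k + 1).
Δs = -5/(k**2 + 3*k + 2), as required.
Σ_(k=3)^(10) t_k = s_(11) − s_(3) = -55/12 − (-15/4) = -5/6.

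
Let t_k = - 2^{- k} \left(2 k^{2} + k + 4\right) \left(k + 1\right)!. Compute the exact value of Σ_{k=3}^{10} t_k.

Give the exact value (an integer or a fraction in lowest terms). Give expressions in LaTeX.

r(k) = (k + 2)*(k + 2*(k + 1)**2 + 5)/(2*(2*k**2 + k + 4)) after simplifying.
Gosper form: A/B · C(k+1)/C(k) with A=k/2 + 1, B=1, C=k**2 + k/2 + 2.
Need (k/2 + 1)·f(k+1) − (1)·f(k) = k**2 + k/2 + 2.
Bound: deg f ≤ 1.
Coefficient equations give f(k) = 2*k - 1.
Get s_k = R·t_k = -2**(1 - k)*(2*k - 1)*factorial(k + 1) with R(k) = B(k−1)f(k)/C(k) = 2*(2*k - 1)/(2*k**2 + k + 4).
Check: Δs_k = -(2*k**2 + k + 4)*factorial(k + 1)/2**k. ✓
Sum = s_(11) − s_(3); s_(11) = -9823275, s_(3) = -30 ⇒ -9823245.

Σ = -9823245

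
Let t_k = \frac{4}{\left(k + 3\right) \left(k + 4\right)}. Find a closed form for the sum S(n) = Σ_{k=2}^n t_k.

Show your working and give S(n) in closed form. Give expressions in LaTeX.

S(n) = \frac{4 \left(n - 1\right)}{5 \left(n + 4\right)}

Ratio r(k) = (k + 3)/(k + 5).
A = k + 3, B = k + 5, C = 1.
Solve (k + 3)·f(k+1) − (k + 4)·f(k) = 1.
Bound: deg f ≤ 1.
A polynomial solution: f(k) = k/3.
Get s_k = R·t_k = 4*k/(3*(k + 3)) with R(k) = B(k−1)f(k)/C(k) = k*(k + 4)/3.
Δs = 4/(k**2 + 7*k + 12), as required.
s_(n+1) = 4*(n + 1)/(3*(n + 4)) and s_(2) = 8/15, so S(n) = 4*(n - 1)/(5*(n + 4)).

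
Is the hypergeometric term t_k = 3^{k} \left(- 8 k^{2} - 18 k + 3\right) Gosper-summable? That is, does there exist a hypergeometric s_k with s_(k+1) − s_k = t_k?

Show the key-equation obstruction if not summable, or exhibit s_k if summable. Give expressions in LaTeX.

Yes. s_k = 3^{k} \left(- 4 k^{2} + 3 k + 3\right).

The ratio is 3*(8*k**2 + 34*k + 23)/(8*k**2 + 18*k - 3).
Factor: A=3; B=1; C=k**2 + 9*k/4 - 3/8.
Solve (3)·f(k+1) − (1)·f(k) = k**2 + 9*k/4 - 3/8.
deg f ≤ 2 (via 0,0,2).
Coefficient equations give f(k) = (4*k**2 - 3*k - 3)/8.
R(k) = B(k−1)·f(k)/C(k) = (4*k**2 - 3*k - 3)/(8*k**2 + 18*k - 3); s_k = R·t_k = 3**k*(-4*k**2 + 3*k + 3).
Check: Δs_k = 3**k*(-8*k**2 - 18*k + 3). ✓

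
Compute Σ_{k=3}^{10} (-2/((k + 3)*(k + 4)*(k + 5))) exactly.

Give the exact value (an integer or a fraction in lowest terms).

Step 1: r(k) = (k + 3)/(k + 6).
So A=k + 3 and B=k + 6, with C=1.
f must satisfy (k + 3)·f(k+1) − (k + 5)·f(k) = 1.
deg f ≤ 2 (via 1,1,0).
Solve for f: f(k) = k*(k + 7)/24 (degree 2 ≤ 2).
So s_k = (B(k−1)f/C)·t_k = (k*(k + 5)*(k + 7)/24)·t_k = k*(-k - 7)/(12*(k + 3)*(k + 4)).
Verify: -2/(k**3 + 12*k**2 + 47*k + 60) matches t_k.
Sum = s_(11) − s_(3); s_(11) = -11/140, s_(3) = -5/84 ⇒ -2/105.

Σ = -2/105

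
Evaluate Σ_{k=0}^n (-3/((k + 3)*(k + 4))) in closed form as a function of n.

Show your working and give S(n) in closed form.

t_(k+1)/t_k = (k + 3)/(k + 5).
Normal form (A,B,C) = (k + 3, k + 5, 1).
Solve (k + 3)·f(k+1) − (k + 4)·f(k) = 1.
From deg A=1, deg B=1, deg C=0: d=1.
A polynomial solution: f(k) = k/3.
So s_k = (B(k−1)f/C)·t_k = (k*(k + 4)/3)·t_k = -k/(k + 3).
Verify: -3/(k**2 + 7*k + 12) matches t_k.
Evaluate: s_(n+1) = (-n - 1)/(n + 4); subtract s_(0) = 0 ⇒ S(n) = (-n - 1)/(n + 4).

S(n) = (-n - 1)/(n + 4)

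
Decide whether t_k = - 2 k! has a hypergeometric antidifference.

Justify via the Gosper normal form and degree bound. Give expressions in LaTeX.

No. Not Gosper-summable.

The ratio is k + 1.
Factor: A=k + 1; B=1; C=1.
Solve (k + 1)·f(k+1) − (1)·f(k) = 1.
d = -1 from the (1,0,0) case.
d = -1 < 0 ⇒ no nonzero polynomial f; not summable.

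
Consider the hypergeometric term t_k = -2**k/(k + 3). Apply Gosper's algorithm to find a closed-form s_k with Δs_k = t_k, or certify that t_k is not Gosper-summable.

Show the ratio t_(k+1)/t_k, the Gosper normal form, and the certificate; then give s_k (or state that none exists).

none (Gosper's algorithm certifies no s_k)

r(k) = 2*(k + 3)/(k + 4) after simplifying.
A = 2*k + 6, B = k + 4, C = 1.
f must satisfy (2*k + 6)·f(k+1) − (k + 3)·f(k) = 1.
Bound: deg f ≤ -1.
Negative degree bound (-1): no f exists, t_k not Gosper-summable.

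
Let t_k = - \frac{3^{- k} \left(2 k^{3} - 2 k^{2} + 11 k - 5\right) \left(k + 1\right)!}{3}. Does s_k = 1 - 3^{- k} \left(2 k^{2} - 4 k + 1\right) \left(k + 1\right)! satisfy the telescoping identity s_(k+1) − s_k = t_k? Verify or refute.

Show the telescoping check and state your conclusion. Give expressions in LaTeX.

s_(k+1) = 3**(-k - 1)*(4*k - 2*(k + 1)**2 + 3)*factorial(k + 2) + 1
s_(k+1) − s_k = -(2*k**3 - 2*k**2 + 11*k - 5)*factorial(k + 1)/(3*3**k)
(s_(k+1) − s_k) − t_k = 0

valid (s_(k+1) − s_k reduces to t_k)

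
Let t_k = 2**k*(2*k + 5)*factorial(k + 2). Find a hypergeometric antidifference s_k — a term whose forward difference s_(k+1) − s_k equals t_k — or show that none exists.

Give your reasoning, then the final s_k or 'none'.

Step 1: r(k) = 2*(k + 3)*(2*k + 7)/(2*k + 5).
A = 2*k + 6, B = 1, C = k + 5/2.
Set up (2*k + 6)·f(k+1) − (1)·f(k) − (k + 5/2) = 0.
deg f ≤ 0 (via 1,0,1).
Solve for f: f(k) = 1/2 (degree 0 ≤ 0).
Then R = B(k−1)f/C = 1/(2*k + 5), so s_k = R(k)·t_k = 2**k*factorial(k + 2).
Δs = 2**k*(2*k + 5)*factorial(k + 2), as required.

s_k = 2**k*factorial(k + 2)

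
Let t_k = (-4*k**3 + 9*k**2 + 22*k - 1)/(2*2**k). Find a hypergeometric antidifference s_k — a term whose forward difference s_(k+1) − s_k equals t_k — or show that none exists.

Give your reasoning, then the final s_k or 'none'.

The ratio is (4*k**3 + 3*k**2 - 28*k - 26)/(2*(4*k**3 - 9*k**2 - 22*k + 1)).
Normal form (A,B,C) = (1/2, 1, k**3 - 9*k**2/4 - 11*k/2 + 1/4).
Key eq: (1/2)·f(k+1) = (1)·f(k) + (k**3 - 9*k**2/4 - 11*k/2 + 1/4).
Degrees (0,0,3) ⇒ d ≤ 3.
Solve for f: f(k) = -(4*k**3 + 3*k**2 - 4*k + 4)/2 (degree 3 ≤ 3).
Certificate R = B(k−1)f/C = -2*(4*k**3 + 3*k**2 - 4*k + 4)/(4*k**3 - 9*k**2 - 22*k + 1) gives s_k = (4*k**3 + 3*k**2 - 4*k + 4)/2**k.
Δs = (-4*k**3 + 9*k**2 + 22*k - 1)/(2*2**k), as required.

s_k = (4*k**3 + 3*k**2 - 4*k + 4)/2**k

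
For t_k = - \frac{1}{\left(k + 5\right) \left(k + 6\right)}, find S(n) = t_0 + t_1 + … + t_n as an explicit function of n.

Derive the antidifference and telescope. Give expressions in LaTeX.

Ratio r(k) = (k + 5)/(k + 7).
Take A(k)=k + 5, B(k)=k + 7, C(k)=1.
Need (k + 5)·f(k+1) − (k + 6)·f(k) = 1.
deg f ≤ 1 (via 1,1,0).
Solve for f: f(k) = k/5 (degree 1 ≤ 1).
Certificate R = B(k−1)f/C = k*(k + 6)/5 gives s_k = -k/(5*k + 25).
Verify: -1/(k**2 + 11*k + 30) matches t_k.
Σ_(k=0)^n t_k = s_(n+1) − s_(0) = ((-n - 1)/(5*(n + 6))) − (0), i.e. (-n - 1)/(5*(n + 6)).

S(n) = \frac{- n - 1}{5 \left(n + 6\right)}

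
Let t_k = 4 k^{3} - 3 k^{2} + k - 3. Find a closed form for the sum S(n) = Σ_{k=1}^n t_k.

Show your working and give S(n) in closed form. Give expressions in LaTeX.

S(n) = n \left(n^{3} + n^{2} - 3\right)

Step 1: r(k) = (4*k**3 + 9*k**2 + 7*k - 1)/(4*k**3 - 3*k**2 + k - 3).
So A=1 and B=1, with C=k**3 - 3*k**2/4 + k/4 - 3/4.
Set up (1)·f(k+1) − (1)·f(k) − (k**3 - 3*k**2/4 + k/4 - 3/4) = 0.
d = 4 from the (0,0,3) case.
Solve for f: f(k) = k*(k**3 - 3*k**2 + 3*k - 4)/4 (degree 4 ≤ 4).
Get s_k = R·t_k = k*(k**3 - 3*k**2 + 3*k - 4) with R(k) = B(k−1)f(k)/C(k) = k*(k**3 - 3*k**2 + 3*k - 4)/(4*k**3 - 3*k**2 + k - 3).
Check: Δs_k = 4*k**3 - 3*k**2 + k - 3. ✓
Telescope: S(n) = s_(n+1) − s_(1) = n**4 + n**3 - 3*n - 3 − (-3) = n*(n**3 + n**2 - 3).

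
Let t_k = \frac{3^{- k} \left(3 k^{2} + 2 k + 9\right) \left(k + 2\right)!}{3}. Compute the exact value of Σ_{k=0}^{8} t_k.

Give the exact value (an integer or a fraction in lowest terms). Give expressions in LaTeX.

Σ = 12813286/243

The ratio is (k + 3)*(2*k + 3*(k + 1)**2 + 11)/(3*(3*k**2 + 2*k + 9)).
Gosper form: A/B · C(k+1)/C(k) with A=k/3 + 1, B=1, C=k**2 + 2*k/3 + 3.
Solve (k/3 + 1)·f(k+1) − (1)·f(k) = k**2 + 2*k/3 + 3.
From deg A=1, deg B=0, deg C=2: d=1.
Solving with deg f ≤ 1: f(k) = 3*k - 1.
Certificate R = B(k−1)f/C = 3*(3*k - 1)/(3*k**2 + 2*k + 9) gives s_k = (3*k - 1)*factorial(k + 2)/3**k.
s_(k+1) − s_k = (3*k**2 + 2*k + 9)*factorial(k + 2)/(3*3**k) = t_k.
Σ_(k=0)^(8) t_k = s_(9) − s_(0) = 12812800/243 − (-2) = 12813286/243.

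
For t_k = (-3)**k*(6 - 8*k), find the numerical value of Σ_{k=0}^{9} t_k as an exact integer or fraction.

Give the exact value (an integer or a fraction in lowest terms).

Compute t_(k+1)/t_k: get 3*(-4*k - 1)/(4*k - 3).
So A=-3 and B=1, with C=k - 3/4.
Solve (-3)·f(k+1) − (1)·f(k) = k - 3/4.
From deg A=0, deg B=0, deg C=1: d=1.
Solving with deg f ≤ 1: f(k) = -(2*k - 3)/8.
Get s_k = R·t_k = (-3)**k*(2*k - 3) with R(k) = B(k−1)f(k)/C(k) = -(2*k - 3)/(2*(4*k - 3)).
s_(k+1) − s_k = (-3)**k*(6 - 8*k) = t_k.
Telescoping: Σ = s_(10) − s_(0) = 1003833 − (-3) = 1003836.

Σ = 1003836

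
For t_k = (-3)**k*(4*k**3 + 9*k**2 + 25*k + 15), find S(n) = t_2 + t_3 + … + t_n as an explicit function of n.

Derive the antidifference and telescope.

S(n) = 3*(-3)**n*n**3 + 9*(-3)**n*n**2 + 21*(-3)**n*n + 15*(-3)**n + 144

The ratio is 3*(-4*k**3 - 21*k**2 - 55*k - 53)/(4*k**3 + 9*k**2 + 25*k + 15).
So A=-3 and B=1, with C=k**3 + 9*k**2/4 + 25*k/4 + 15/4.
f must satisfy (-3)·f(k+1) − (1)·f(k) = k**3 + 9*k**2/4 + 25*k/4 + 15/4.
From deg A=0, deg B=0, deg C=3: d=3.
Match coefficients ⇒ f(k) = -k*(k**2 + 4)/4.
Get s_k = R·t_k = (-3)**k*k*(-k**2 - 4) with R(k) = B(k−1)f(k)/C(k) = -k*(k**2 + 4)/(4*k**3 + 9*k**2 + 25*k + 15).
Verify: (-3)**k*(4*k**3 + 9*k**2 + 25*k + 15) matches t_k.
Evaluate: s_(n+1) = 3*(-3)**n*(n**3 + 3*n**2 + 7*n + 5); subtract s_(2) = -144 ⇒ S(n) = 3*(-3)**n*n**3 + 9*(-3)**n*n**2 + 21*(-3)**n*n + 15*(-3)**n + 144.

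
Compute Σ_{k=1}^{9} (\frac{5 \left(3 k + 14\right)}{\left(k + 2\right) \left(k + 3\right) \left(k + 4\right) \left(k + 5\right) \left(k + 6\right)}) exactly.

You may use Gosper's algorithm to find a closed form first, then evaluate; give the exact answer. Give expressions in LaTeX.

Σ = 7/104

Ratio r(k) = (k + 2)*(3*k + 17)/((k + 7)*(3*k + 14)).
Gosper form: A/B · C(k+1)/C(k) with A=k + 2, B=k + 7, C=k + 14/3.
f must satisfy (k + 2)·f(k+1) − (k + 6)·f(k) = k + 14/3.
Bound: deg f ≤ 4.
Solve for f: f(k) = k*(k + 4)*(k**2 + 10*k + 31)/90 (degree 4 ≤ 4).
Then R = B(k−1)f/C = k*(k + 4)*(k + 6)*(k**2 + 10*k + 31)/(30*(3*k + 14)), so s_k = R(k)·t_k = k*(k**2 + 10*k + 31)/(6*(k**3 + 10*k**2 + 31*k + 30)).
Check: Δs_k = 5*(3*k + 14)/(k**5 + 20*k**4 + 155*k**3 + 580*k**2 + 1044*k + 720). ✓
Telescoping: Σ = s_(10) − s_(1) = 77/468 − (7/72) = 7/104.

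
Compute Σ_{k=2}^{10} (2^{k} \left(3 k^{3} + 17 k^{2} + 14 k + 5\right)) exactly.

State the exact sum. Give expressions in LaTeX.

Step 1: r(k) = 2*(3*k**3 + 26*k**2 + 57*k + 39)/(3*k**3 + 17*k**2 + 14*k + 5).
Normal form (A,B,C) = (2, 1, k**3 + 17*k**2/3 + 14*k/3 + 5/3).
Set up (2)·f(k+1) − (1)·f(k) − (k**3 + 17*k**2/3 + 14*k/3 + 5/3) = 0.
Degrees (0,0,3) ⇒ d ≤ 3.
A polynomial solution: f(k) = (3*k**3 - k**2 + 1)/3.
Get s_k = R·t_k = 2**k*(3*k**3 - k**2 + 1) with R(k) = B(k−1)f(k)/C(k) = (3*k**3 - k**2 + 1)/(3*k**3 + 17*k**2 + 14*k + 5).
s_(k+1) − s_k = 2**k*(3*k**3 + 17*k**2 + 14*k + 5) = t_k.
Evaluate s at k=11 and k=2: 7931904 and 84; difference 7931820.

Σ = 7931820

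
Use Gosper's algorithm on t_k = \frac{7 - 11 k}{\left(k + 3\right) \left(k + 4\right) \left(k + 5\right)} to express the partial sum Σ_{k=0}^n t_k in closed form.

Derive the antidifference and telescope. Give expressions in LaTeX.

The ratio is (k + 3)*(11*k + 4)/((k + 6)*(11*k - 7)).
Normal form (A,B,C) = (k + 3, k + 6, k - 7/11).
Solve (k + 3)·f(k+1) − (k + 5)·f(k) = k - 7/11.
deg f ≤ 2 (via 1,1,1).
Coefficient equations give f(k) = k*(13*k - 41)/132.
R(k) = B(k−1)·f(k)/C(k) = k*(k + 5)*(13*k - 41)/(12*(11*k - 7)); s_k = R·t_k = k*(41 - 13*k)/(12*(k + 3)*(k + 4)).
Verify: (7 - 11*k)/(k**3 + 12*k**2 + 47*k + 60) matches t_k.
Telescope: S(n) = s_(n+1) − s_(0) = (-13*n**2 + 15*n + 28)/(12*(n**2 + 9*n + 20)) − (0) = (-13*n**2 + 15*n + 28)/(12*(n**2 + 9*n + 20)).

S(n) = \frac{- 13 n^{2} + 15 n + 28}{12 \left(n^{2} + 9 n + 20\right)}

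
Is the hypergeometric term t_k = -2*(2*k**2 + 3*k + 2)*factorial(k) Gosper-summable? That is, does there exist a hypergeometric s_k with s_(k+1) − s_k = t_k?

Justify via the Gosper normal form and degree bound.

Yes. s_k = -2*(2*k + 1)*factorial(k).

Compute t_(k+1)/t_k: get (k + 1)*(3*k + 2*(k + 1)**2 + 5)/(2*k**2 + 3*k + 2).
Take A(k)=k + 1, B(k)=1, C(k)=k**2 + 3*k/2 + 1.
Key eq: (k + 1)·f(k+1) = (1)·f(k) + (k**2 + 3*k/2 + 1).
From deg A=1, deg B=0, deg C=2: d=1.
A polynomial solution: f(k) = (2*k + 1)/2.
R(k) = B(k−1)·f(k)/C(k) = (2*k + 1)/(2*k**2 + 3*k + 2); s_k = R·t_k = -2*(2*k + 1)*factorial(k).
s_(k+1) − s_k = -2*(2*k**2 + 3*k + 2)*factorial(k) = t_k.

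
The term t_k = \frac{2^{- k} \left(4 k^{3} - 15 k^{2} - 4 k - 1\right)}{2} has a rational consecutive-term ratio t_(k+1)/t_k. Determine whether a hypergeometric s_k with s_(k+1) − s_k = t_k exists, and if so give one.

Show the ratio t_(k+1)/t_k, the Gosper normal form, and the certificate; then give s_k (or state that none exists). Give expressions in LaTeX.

Compute t_(k+1)/t_k: get (4*k**3 - 3*k**2 - 22*k - 16)/(2*(4*k**3 - 15*k**2 - 4*k - 1)).
Gosper form: A/B · C(k+1)/C(k) with A=1/2, B=1, C=k**3 - 15*k**2/4 - k - 1/4.
Set up (1/2)·f(k+1) − (1)·f(k) − (k**3 - 15*k**2/4 - k - 1/4) = 0.
Degrees (0,0,3) ⇒ d ≤ 3.
Match coefficients ⇒ f(k) = -(4*k**3 - 3*k**2 + 2*k + 2)/2.
So s_k = (B(k−1)f/C)·t_k = (-2*(4*k**3 - 3*k**2 + 2*k + 2)/(4*k**3 - 15*k**2 - 4*k - 1))·t_k = (-4*k**3 + 3*k**2 - 2*k - 2)/2**k.
Verify: (4*k**3 - 15*k**2 - 4*k - 1)/(2*2**k) matches t_k.

s_k = 2^{- k} \left(- 4 k^{3} + 3 k^{2} - 2 k - 2\right)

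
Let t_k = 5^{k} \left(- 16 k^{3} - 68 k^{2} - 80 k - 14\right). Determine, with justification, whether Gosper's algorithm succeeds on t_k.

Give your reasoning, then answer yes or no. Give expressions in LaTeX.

The ratio is 5*(8*k**3 + 58*k**2 + 132*k + 89)/(8*k**3 + 34*k**2 + 40*k + 7).
Gosper form: A/B · C(k+1)/C(k) with A=5, B=1, C=k**3 + 17*k**2/4 + 5*k + 7/8.
Solve (5)·f(k+1) − (1)·f(k) = k**3 + 17*k**2/4 + 5*k + 7/8.
From deg A=0, deg B=0, deg C=3: d=3.
Match coefficients ⇒ f(k) = (2*k**3 + k**2 - 2)/8.
So s_k = (B(k−1)f/C)·t_k = ((2*k**3 + k**2 - 2)/(8*k**3 + 34*k**2 + 40*k + 7))·t_k = 2*5**k*(-2*k**3 - k**2 + 2).
Δs = 5**k*(-16*k**3 - 68*k**2 - 80*k - 14), as required.

Yes. s_k = 2 \cdot 5^{k} \left(- 2 k^{3} - k^{2} + 2\right).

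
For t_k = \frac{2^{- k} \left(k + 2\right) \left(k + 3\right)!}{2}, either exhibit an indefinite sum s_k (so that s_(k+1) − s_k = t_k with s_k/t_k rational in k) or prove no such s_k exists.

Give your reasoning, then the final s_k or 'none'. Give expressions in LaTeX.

s_k = 2^{- k} \left(k + 3\right)!

The ratio is (k + 3)*(k + 4)/(2*(k + 2)).
So A=k/2 + 2 and B=1, with C=k + 2.
Need (k/2 + 2)·f(k+1) − (1)·f(k) = k + 2.
From deg A=1, deg B=0, deg C=1: d=0.
Solve for f: f(k) = 2 (degree 0 ≤ 0).
Get s_k = R·t_k = factorial(k + 3)/2**k with R(k) = B(k−1)f(k)/C(k) = 2/(k + 2).
s_(k+1) − s_k = (k + 2)*factorial(k + 3)/(2*2**k) = t_k.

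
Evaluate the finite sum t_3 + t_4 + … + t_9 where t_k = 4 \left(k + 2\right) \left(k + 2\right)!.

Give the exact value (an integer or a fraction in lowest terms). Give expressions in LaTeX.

Σ = 1916005920

r(k) = (k + 3)**2/(k + 2) after simplifying.
Gosper form: A/B · C(k+1)/C(k) with A=k + 3, B=1, C=k + 2.
Key eq: (k + 3)·f(k+1) = (1)·f(k) + (k + 2).
d = 0 from the (1,0,1) case.
Match coefficients ⇒ f(k) = 1.
So s_k = (B(k−1)f/C)·t_k = (1/(k + 2))·t_k = 4*factorial(k + 2).
s_(k+1) − s_k = 4*(k + 2)*factorial(k + 2) = t_k.
Sum = s_(10) − s_(3); s_(10) = 1916006400, s_(3) = 480 ⇒ 1916005920.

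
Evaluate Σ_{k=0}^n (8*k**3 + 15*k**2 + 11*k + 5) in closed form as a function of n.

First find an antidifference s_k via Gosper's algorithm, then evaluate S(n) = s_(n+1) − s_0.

S(n) = 2*n**4 + 9*n**3 + 15*n**2 + 13*n + 5

The ratio is (8*k**3 + 39*k**2 + 65*k + 39)/(8*k**3 + 15*k**2 + 11*k + 5).
Gosper form: A/B · C(k+1)/C(k) with A=1, B=1, C=k**3 + 15*k**2/8 + 11*k/8 + 5/8.
Need (1)·f(k+1) − (1)·f(k) = k**3 + 15*k**2/8 + 11*k/8 + 5/8.
Degrees (0,0,3) ⇒ d ≤ 4.
Match coefficients ⇒ f(k) = k*(2*k**3 + k**2 + 2)/8.
Certificate R = B(k−1)f/C = k*(2*k**3 + k**2 + 2)/(8*k**3 + 15*k**2 + 11*k + 5) gives s_k = k*(2*k**3 + k**2 + 2).
s_(k+1) − s_k = 8*k**3 + 15*k**2 + 11*k + 5 = t_k.
Σ_(k=0)^n t_k = s_(n+1) − s_(0) = (2*n**4 + 9*n**3 + 15*n**2 + 13*n + 5) − (0), i.e. 2*n**4 + 9*n**3 + 15*n**2 + 13*n + 5.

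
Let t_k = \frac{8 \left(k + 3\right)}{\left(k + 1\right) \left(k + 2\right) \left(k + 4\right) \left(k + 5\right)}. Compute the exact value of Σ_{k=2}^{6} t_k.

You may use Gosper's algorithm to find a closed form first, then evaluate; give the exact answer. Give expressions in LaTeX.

The ratio is (k + 1)*(k + 4)**2/((k + 3)**2*(k + 6)).
Gosper form: A/B · C(k+1)/C(k) with A=k + 1, B=k + 6, C=k**2 + 6*k + 9.
Key eq: (k + 1)·f(k+1) = (k + 5)·f(k) + (k**2 + 6*k + 9).
deg f ≤ 4 (via 1,1,2).
Solving with deg f ≤ 4: f(k) = k*(k + 2)*(k + 3)*(k + 5)/8.
R(k) = B(k−1)·f(k)/C(k) = k*(k + 2)*(k + 5)**2/(8*(k + 3)); s_k = R·t_k = k*(k + 5)/(k**2 + 5*k + 4).
Verify: 8*(k + 3)/(k**4 + 12*k**3 + 49*k**2 + 78*k + 40) matches t_k.
Evaluate s at k=7 and k=2: 21/22 and 7/9; difference 35/198.

Σ = 35/198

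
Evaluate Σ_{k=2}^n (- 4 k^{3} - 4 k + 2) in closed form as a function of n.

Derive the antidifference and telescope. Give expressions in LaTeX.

S(n) = - n^{4} - 2 n^{3} - 3 n^{2} + 6

Compute t_(k+1)/t_k: get (2*k + 2*(k + 1)**3 + 1)/(2*k**3 + 2*k - 1).
Gosper form: A/B · C(k+1)/C(k) with A=1, B=1, C=k**3 + k - 1/2.
f must satisfy (1)·f(k+1) − (1)·f(k) = k**3 + k - 1/2.
Bound: deg f ≤ 4.
Coefficient equations give f(k) = k*(k**3 - 2*k**2 + 3*k - 4)/4.
Certificate R = B(k−1)f/C = k*(k**3 - 2*k**2 + 3*k - 4)/(2*(2*k**3 + 2*k - 1)) gives s_k = k*(-k**3 + 2*k**2 - 3*k + 4).
Check: Δs_k = -4*k**3 - 4*k + 2. ✓
Evaluate: s_(n+1) = -n**4 - 2*n**3 - 3*n**2 + 2; subtract s_(2) = -4 ⇒ S(n) = -n**4 - 2*n**3 - 3*n**2 + 6.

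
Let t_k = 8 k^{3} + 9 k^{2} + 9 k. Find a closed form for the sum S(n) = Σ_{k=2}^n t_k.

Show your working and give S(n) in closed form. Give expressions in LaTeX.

S(n) = 2 n^{4} + 7 n^{3} + 11 n^{2} + 6 n - 26

Ratio r(k) = (8*k**3 + 33*k**2 + 51*k + 26)/(k*(8*k**2 + 9*k + 9)).
Factor: A=1; B=1; C=k**3 + 9*k**2/8 + 9*k/8.
Need (1)·f(k+1) − (1)·f(k) = k**3 + 9*k**2/8 + 9*k/8.
Degrees (0,0,3) ⇒ d ≤ 4.
Coefficient equations give f(k) = k*(k - 1)*(2*k**2 + k + 3)/8.
Certificate R = B(k−1)f/C = (k - 1)*(2*k**2 + k + 3)/(8*k**2 + 9*k + 9) gives s_k = k*(2*k**3 - k**2 + 2*k - 3).
Check: Δs_k = k*(8*k**2 + 9*k + 9). ✓
Evaluate: s_(n+1) = n*(2*n**3 + 7*n**2 + 11*n + 6); subtract s_(2) = 26 ⇒ S(n) = 2*n**4 + 7*n**3 + 11*n**2 + 6*n - 26.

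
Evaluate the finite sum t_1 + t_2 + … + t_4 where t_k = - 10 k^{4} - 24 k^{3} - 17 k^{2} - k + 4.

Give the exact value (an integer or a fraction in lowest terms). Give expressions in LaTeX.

Σ = -6444

Step 1: r(k) = (10*k**4 + 64*k**3 + 149*k**2 + 147*k + 48)/(10*k**4 + 24*k**3 + 17*k**2 + k - 4).
So A=1 and B=1, with C=k**4 + 12*k**3/5 + 17*k**2/10 + k/10 - 2/5.
Key eq: (1)·f(k+1) = (1)·f(k) + (k**4 + 12*k**3/5 + 17*k**2/10 + k/10 - 2/5).
Degrees (0,0,4) ⇒ d ≤ 5.
Coefficient equations give f(k) = k*(k**2 - 2)*(2*k**2 + k + 1)/10.
So s_k = (B(k−1)f/C)·t_k = (k*(k**2 - 2)*(2*k**2 + k + 1)/((2*k**2 + 2*k - 1)*(5*k**2 + 7*k + 4)))·t_k = k*(-2*k**4 - k**3 + 3*k**2 + 2*k + 2).
s_(k+1) − s_k = -10*k**4 - 24*k**3 - 17*k**2 - k + 4 = t_k.
Sum = s_(5) − s_(1); s_(5) = -6440, s_(1) = 4 ⇒ -6444.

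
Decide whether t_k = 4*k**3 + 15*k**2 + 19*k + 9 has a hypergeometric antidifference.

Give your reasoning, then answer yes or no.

t_(k+1)/t_k = (4*k**3 + 27*k**2 + 61*k + 47)/(4*k**3 + 15*k**2 + 19*k + 9).
Normal form (A,B,C) = (1, 1, k**3 + 15*k**2/4 + 19*k/4 + 9/4).
f must satisfy (1)·f(k+1) − (1)·f(k) = k**3 + 15*k**2/4 + 19*k/4 + 9/4.
d = 4 from the (0,0,3) case.
Solving with deg f ≤ 4: f(k) = k*(k + 2)*(k**2 + k + 1)/4.
So s_k = (B(k−1)f/C)·t_k = (k*(k + 2)*(k**2 + k + 1)/(4*k**3 + 15*k**2 + 19*k + 9))·t_k = k*(k**3 + 3*k**2 + 3*k + 2).
Verify: 4*k**3 + 15*k**2 + 19*k + 9 matches t_k.

Yes. s_k = k*(k**3 + 3*k**2 + 3*k + 2).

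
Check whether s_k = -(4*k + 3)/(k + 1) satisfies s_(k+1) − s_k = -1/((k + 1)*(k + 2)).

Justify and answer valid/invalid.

valid; difference matches t_k

s_(k+1) = (-4*k - 7)/(k + 2)
s_(k+1) − s_k = -1/(k**2 + 3*k + 2)
(s_(k+1) − s_k) − t_k = 0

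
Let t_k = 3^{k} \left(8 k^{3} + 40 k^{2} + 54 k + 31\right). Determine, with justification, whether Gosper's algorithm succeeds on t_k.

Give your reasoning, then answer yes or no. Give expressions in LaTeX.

Yes. s_k = 3^{k} \left(4 k^{3} + 2 k^{2} + 3 k + 2\right).

r(k) = 3*(8*k**3 + 64*k**2 + 158*k + 133)/(8*k**3 + 40*k**2 + 54*k + 31) after simplifying.
Gosper form: A/B · C(k+1)/C(k) with A=3, B=1, C=k**3 + 5*k**2 + 27*k/4 + 31/8.
f must satisfy (3)·f(k+1) − (1)·f(k) = k**3 + 5*k**2 + 27*k/4 + 31/8.
From deg A=0, deg B=0, deg C=3: d=3.
Match coefficients ⇒ f(k) = (4*k**3 + 2*k**2 + 3*k + 2)/8.
Then R = B(k−1)f/C = (4*k**3 + 2*k**2 + 3*k + 2)/(8*k**3 + 40*k**2 + 54*k + 31), so s_k = R(k)·t_k = 3**k*(4*k**3 + 2*k**2 + 3*k + 2).
Verify: 3**k*(8*k**3 + 40*k**2 + 54*k + 31) matches t_k.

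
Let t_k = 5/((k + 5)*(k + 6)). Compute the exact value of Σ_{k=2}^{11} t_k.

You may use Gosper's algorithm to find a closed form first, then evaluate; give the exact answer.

Σ = 50/119

t_(k+1)/t_k = (k + 5)/(k + 7).
Factor: A=k + 5; B=k + 7; C=1.
Set up (k + 5)·f(k+1) − (k + 6)·f(k) − (1) = 0.
deg f ≤ 1 (via 1,1,0).
Solving with deg f ≤ 1: f(k) = k/5.
Certificate R = B(k−1)f/C = k*(k + 6)/5 gives s_k = k/(k + 5).
s_(k+1) − s_k = 5/(k**2 + 11*k + 30) = t_k.
Evaluate s at k=12 and k=2: 12/17 and 2/7; difference 50/119.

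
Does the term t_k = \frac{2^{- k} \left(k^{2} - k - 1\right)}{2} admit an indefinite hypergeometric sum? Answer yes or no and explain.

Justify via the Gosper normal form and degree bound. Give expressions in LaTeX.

Yes. s_k = 2^{- k} \left(- k^{2} - k - 1\right).

Compute t_(k+1)/t_k: get (k**2 + k - 1)/(2*(k**2 - k - 1)).
Normal form (A,B,C) = (1/2, 1, k**2 - k - 1).
f must satisfy (1/2)·f(k+1) − (1)·f(k) = k**2 - k - 1.
d = 2 from the (0,0,2) case.
Solving with deg f ≤ 2: f(k) = -2*(k**2 + k + 1).
Get s_k = R·t_k = (-k**2 - k - 1)/2**k with R(k) = B(k−1)f(k)/C(k) = -2*(k**2 + k + 1)/(k**2 - k - 1).
s_(k+1) − s_k = (k**2 - k - 1)/(2*2**k) = t_k.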